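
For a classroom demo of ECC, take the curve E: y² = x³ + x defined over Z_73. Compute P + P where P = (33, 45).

tangent at (33, 45): λ = (3·33² + 1)/(2·45) ≡ 56/17. 17⁻¹ ≡ 43 (mod 73) since 17·43 = 731 ≡ 1, so λ ≡ 56·43 ≡ 72.
  x = λ² - 33 - 33 = 5184 - 66 ≡ 8; y = λ·(33 - 8) - 45 ≡ 3. → (8, 3)

(8, 3)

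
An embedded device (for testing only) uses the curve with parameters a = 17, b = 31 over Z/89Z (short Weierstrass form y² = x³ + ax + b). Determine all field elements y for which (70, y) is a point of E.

x³ + 17x + 31 = 344221 ≡ 58 (mod 89).
58 is a non-residue mod 89; no y exists.

none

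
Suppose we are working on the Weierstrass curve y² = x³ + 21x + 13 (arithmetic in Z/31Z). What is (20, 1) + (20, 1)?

(27, 19)

tangent at (20, 1): λ = (3·20² + 21)/(2·1) ≡ 12/2. 2⁻¹ ≡ 16 (mod 31) since 2·16 = 32 ≡ 1, so λ ≡ 12·16 ≡ 6.
  x = λ² - 20 - 20 = 36 - 40 ≡ 27; y = λ·(20 - 27) - 1 ≡ 19. → (27, 19)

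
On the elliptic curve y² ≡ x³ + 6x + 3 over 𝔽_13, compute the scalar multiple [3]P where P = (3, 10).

(1, 6)

Repeated addition: build up to 3P.
2P: tangent at (3, 10): λ = (3·3² + 6)/(2·10) ≡ 7/7. 7⁻¹ ≡ 2 (mod 13), so λ ≡ 7·2 ≡ 1.
  x = λ² - 3 - 3 = 1 - 6 ≡ 8; y = λ·(3 - 8) - 10 ≡ 11. → (8, 11)
3P: (8, 11) + (3, 10). λ = (10 - 11)/(3 - 8) ≡ 12/8 mod 13. 8⁻¹ ≡ 5 (mod 13) since 8·5 = 40 ≡ 1, so λ ≡ 8.
  x = λ² - 8 - 3 = 64 - 11 ≡ 1; y = λ·(8 - 1) - 11 ≡ 6. → (1, 6)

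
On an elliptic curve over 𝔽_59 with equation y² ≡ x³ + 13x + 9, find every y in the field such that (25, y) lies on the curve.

x³ + 13x + 9 = 15959 ≡ 29 (mod 59).
Square roots of 29 mod 59: 18 and 41 (since 18² = 324 ≡ 29).

18, 41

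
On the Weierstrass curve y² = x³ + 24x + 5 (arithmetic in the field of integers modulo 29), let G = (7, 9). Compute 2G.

(11, 11)

tangent at (7, 9): λ = (3·7² + 24)/(2·9) ≡ 26/18. 18⁻¹ ≡ 21 (mod 29) since 18·21 = 378 ≡ 1, so λ ≡ 26·21 ≡ 24.
  x = λ² - 7 - 7 = 576 - 14 ≡ 11; y = λ·(7 - 11) - 9 ≡ 11. → (11, 11)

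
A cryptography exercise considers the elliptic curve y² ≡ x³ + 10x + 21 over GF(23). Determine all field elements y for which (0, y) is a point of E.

none

x³ + 10x + 21 = 21 ≡ 21 (mod 23).
21 is a non-residue mod 23; no y exists.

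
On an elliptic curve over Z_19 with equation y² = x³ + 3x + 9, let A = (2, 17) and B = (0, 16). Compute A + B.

(2, 17) + (0, 16). λ = (16 - 17)/(0 - 2) ≡ 18/17 mod 19. 17⁻¹ ≡ 9 (mod 19), so λ ≡ 10.
  x = λ² - 2 - 0 = 100 - 2 ≡ 3; y = λ·(2 - 3) - 17 ≡ 11. → (3, 11)

(3, 11)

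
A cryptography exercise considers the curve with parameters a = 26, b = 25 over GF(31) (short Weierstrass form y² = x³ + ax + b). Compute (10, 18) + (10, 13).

O

The two points share x = 10 and their y-coordinates satisfy 18 + 13 ≡ 0 (mod 31), so they are inverses. Their sum is ∞.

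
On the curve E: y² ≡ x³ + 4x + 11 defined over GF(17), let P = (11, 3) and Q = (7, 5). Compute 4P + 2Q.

(13, 4)

First 4P:
Double-and-add on 4 = (100)₂. Start with P = (11, 3) for the leading 1-bit.
double: tangent at (11, 3): λ = (3·11² + 4)/(2·3) ≡ 10/6. 6⁻¹ ≡ 3 (mod 17), so λ ≡ 10·3 ≡ 13.
  x = λ² - 11 - 11 = 169 - 22 ≡ 11; y = λ·(11 - 11) - 3 ≡ 14. → (11, 14)
double: tangent at (11, 14): λ = (3·11² + 4)/(2·14) ≡ 10/11. 11⁻¹ ≡ 14 (mod 17), so λ ≡ 10·14 ≡ 4.
  x = λ² - 11 - 11 = 16 - 22 ≡ 11; y = λ·(11 - 11) - 14 ≡ 3. → (11, 3)
4P = (11, 3).
Next 2Q:
Repeated addition: build up to 2Q.
2Q: tangent at (7, 5): λ = (3·7² + 4)/(2·5) ≡ 15/10. 10⁻¹ ≡ 12 (mod 17), so λ ≡ 15·12 ≡ 10.
  x = λ² - 7 - 7 = 100 - 14 ≡ 1; y = λ·(7 - 1) - 5 ≡ 4. → (1, 4)
2Q = (1, 4).
Finally 4P + 2Q:
(11, 3) + (1, 4). λ = (4 - 3)/(1 - 11) ≡ 1/7 mod 17. 7⁻¹ ≡ 5 (mod 17) since 7·5 = 35 ≡ 1, so λ ≡ 5.
  x = λ² - 11 - 1 = 25 - 12 ≡ 13; y = λ·(11 - 13) - 3 ≡ 4. → (13, 4)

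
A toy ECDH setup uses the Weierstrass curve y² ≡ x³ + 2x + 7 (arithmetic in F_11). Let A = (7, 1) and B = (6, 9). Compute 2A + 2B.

First 2A:
Repeated addition: build up to 2A.
2A: tangent at (7, 1): λ = (3·7² + 2)/(2·1) ≡ 6/2. 2⁻¹ ≡ 6 (mod 11), so λ ≡ 6·6 ≡ 3.
  x = λ² - 7 - 7 = 9 - 14 ≡ 6; y = λ·(7 - 6) - 1 ≡ 2. → (6, 2)
2A = (6, 2).
Next 2B:
Repeated addition: build up to 2B.
2B: tangent at (6, 9): λ = (3·6² + 2)/(2·9) ≡ 0/7. 7⁻¹ ≡ 8 (mod 11), so λ ≡ 0·8 ≡ 0.
  x = λ² - 6 - 6 = 0 - 12 ≡ 10; y = λ·(6 - 10) - 9 ≡ 2. → (10, 2)
2B = (10, 2).
Finally 2A + 2B:
(6, 2) + (10, 2). λ = (2 - 2)/(10 - 6) ≡ 0/4 mod 11. 4⁻¹ ≡ 3 (mod 11) since 4·3 = 12 ≡ 1, so λ ≡ 0.
  x = λ² - 6 - 10 = 0 - 16 ≡ 6; y = λ·(6 - 6) - 2 ≡ 9. → (6, 9)

(6, 9)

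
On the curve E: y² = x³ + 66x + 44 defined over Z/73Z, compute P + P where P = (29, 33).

tangent at (29, 33): λ = (3·29² + 66)/(2·33) ≡ 34/66. 66⁻¹ ≡ 52 (mod 73) since 66·52 = 3432 ≡ 1, so λ ≡ 34·52 ≡ 16.
  x = λ² - 29 - 29 = 256 - 58 ≡ 52; y = λ·(29 - 52) - 33 ≡ 37. → (52, 37)

(52, 37)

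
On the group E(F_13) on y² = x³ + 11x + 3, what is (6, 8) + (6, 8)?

(0, 9)

tangent at (6, 8): λ = (3·6² + 11)/(2·8) ≡ 2/3. 3⁻¹ ≡ 9 (mod 13), so λ ≡ 2·9 ≡ 5.
  x = λ² - 6 - 6 = 25 - 12 ≡ 0; y = λ·(6 - 0) - 8 ≡ 9. → (0, 9)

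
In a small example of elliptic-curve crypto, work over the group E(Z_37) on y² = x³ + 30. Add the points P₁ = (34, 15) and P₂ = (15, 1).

(32, 4)

(34, 15) + (15, 1). λ = (1 - 15)/(15 - 34) ≡ 23/18 mod 37. 18⁻¹ ≡ 35 (mod 37), so λ ≡ 28.
  x = λ² - 34 - 15 = 784 - 49 ≡ 32; y = λ·(34 - 32) - 15 ≡ 4. → (32, 4)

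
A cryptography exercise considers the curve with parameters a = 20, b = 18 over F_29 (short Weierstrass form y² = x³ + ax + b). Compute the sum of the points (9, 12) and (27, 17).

(9, 12) + (27, 17). λ = (17 - 12)/(27 - 9) ≡ 5/18 mod 29. 18⁻¹ ≡ 21 (mod 29), so λ ≡ 18.
  x = λ² - 9 - 27 = 324 - 36 ≡ 27; y = λ·(9 - 27) - 12 ≡ 12. → (27, 12)

(27, 12)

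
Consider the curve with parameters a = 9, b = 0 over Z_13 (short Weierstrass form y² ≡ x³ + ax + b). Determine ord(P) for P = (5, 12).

2P: tangent at (5, 12): λ = (3·5² + 9)/(2·12) ≡ 6/11. 11⁻¹ ≡ 6 (mod 13) since 11·6 = 66 ≡ 1, so λ ≡ 6·6 ≡ 10.
  x = λ² - 5 - 5 = 100 - 10 ≡ 12; y = λ·(5 - 12) - 12 ≡ 9. → (12, 9)
3P: (12, 9) + (5, 12). λ = (12 - 9)/(5 - 12) ≡ 3/6 mod 13. 6⁻¹ ≡ 11 (mod 13), so λ ≡ 7.
  x = λ² - 12 - 5 = 49 - 17 ≡ 6; y = λ·(12 - 6) - 9 ≡ 7. → (6, 7)
4P: (6, 7) + (5, 12). λ = (12 - 7)/(5 - 6) ≡ 5/12 mod 13. 12⁻¹ ≡ 12 (mod 13), so λ ≡ 8.
  x = λ² - 6 - 5 = 64 - 11 ≡ 1; y = λ·(6 - 1) - 7 ≡ 7. → (1, 7)
5P: (1, 7) + (5, 12). λ = (12 - 7)/(5 - 1) ≡ 5/4 mod 13. 4⁻¹ ≡ 10 (mod 13) since 4·10 = 40 ≡ 1, so λ ≡ 11.
  x = λ² - 1 - 5 = 121 - 6 ≡ 11; y = λ·(1 - 11) - 7 ≡ 0. → (11, 0)
6P: (11, 0) + (5, 12). λ = (12 - 0)/(5 - 11) ≡ 12/7 mod 13. 7⁻¹ ≡ 2 (mod 13) since 7·2 = 14 ≡ 1, so λ ≡ 11.
  x = λ² - 11 - 5 = 121 - 16 ≡ 1; y = λ·(11 - 1) - 0 ≡ 6. → (1, 6)
7P: (1, 6) + (5, 12). λ = (12 - 6)/(5 - 1) ≡ 6/4 mod 13. 4⁻¹ ≡ 10 (mod 13) since 4·10 = 40 ≡ 1, so λ ≡ 8.
  x = λ² - 1 - 5 = 64 - 6 ≡ 6; y = λ·(1 - 6) - 6 ≡ 6. → (6, 6)
8P: (6, 6) + (5, 12). λ = (12 - 6)/(5 - 6) ≡ 6/12 mod 13. 12⁻¹ ≡ 12 (mod 13) since 12·12 = 144 ≡ 1, so λ ≡ 7.
  x = λ² - 6 - 5 = 49 - 11 ≡ 12; y = λ·(6 - 12) - 6 ≡ 4. → (12, 4)
9P: (12, 4) + (5, 12). λ = (12 - 4)/(5 - 12) ≡ 8/6 mod 13. 6⁻¹ ≡ 11 (mod 13), so λ ≡ 10.
  x = λ² - 12 - 5 = 100 - 17 ≡ 5; y = λ·(12 - 5) - 4 ≡ 1. → (5, 1)
10P: (5, 1) + (5, 12): same x and y₁ ≡ -y₂, so the sum is O.
10P = O, so the order is 10.

10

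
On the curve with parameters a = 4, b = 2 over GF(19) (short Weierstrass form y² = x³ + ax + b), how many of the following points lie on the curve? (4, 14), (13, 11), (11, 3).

2

(4, 14): 14² ≡ 6, rhs ≡ 6 → on.
(13, 11): 11² ≡ 7, rhs ≡ 9 → off.
(11, 3): 3² ≡ 9, rhs ≡ 9 → on.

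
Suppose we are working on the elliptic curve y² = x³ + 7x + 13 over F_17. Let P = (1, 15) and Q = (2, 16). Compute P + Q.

(1, 15) + (2, 16). λ = (16 - 15)/(2 - 1) ≡ 1/1 mod 17. 1⁻¹ ≡ 1 (mod 17) since 1·1 = 1 ≡ 1, so λ ≡ 1.
  x = λ² - 1 - 2 = 1 - 3 ≡ 15; y = λ·(1 - 15) - 15 ≡ 5. → (15, 5)

(15, 5)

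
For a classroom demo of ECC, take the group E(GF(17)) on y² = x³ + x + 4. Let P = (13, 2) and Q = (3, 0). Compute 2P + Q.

First 2P:
Repeated addition: build up to 2P.
2P: tangent at (13, 2): λ = (3·13² + 1)/(2·2) ≡ 15/4. 4⁻¹ ≡ 13 (mod 17) since 4·13 = 52 ≡ 1, so λ ≡ 15·13 ≡ 8.
  x = λ² - 13 - 13 = 64 - 26 ≡ 4; y = λ·(13 - 4) - 2 ≡ 2. → (4, 2)
2P = (4, 2).
Finally 2P + Q:
(4, 2) + (3, 0). λ = (0 - 2)/(3 - 4) ≡ 15/16 mod 17. 16⁻¹ ≡ 16 (mod 17), so λ ≡ 2.
  x = λ² - 4 - 3 = 4 - 7 ≡ 14; y = λ·(4 - 14) - 2 ≡ 12. → (14, 12)

(14, 12)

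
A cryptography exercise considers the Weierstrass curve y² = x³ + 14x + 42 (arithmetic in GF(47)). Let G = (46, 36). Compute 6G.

Repeated addition: build up to 6G.
2G: tangent at (46, 36): λ = (3·46² + 14)/(2·36) ≡ 17/25. 25⁻¹ ≡ 32 (mod 47), so λ ≡ 17·32 ≡ 27.
  x = λ² - 46 - 46 = 729 - 92 ≡ 26; y = λ·(46 - 26) - 36 ≡ 34. → (26, 34)
3G: (26, 34) + (46, 36). λ = (36 - 34)/(46 - 26) ≡ 2/20 mod 47. 20⁻¹ ≡ 40 (mod 47), so λ ≡ 33.
  x = λ² - 26 - 46 = 1089 - 72 ≡ 30; y = λ·(26 - 30) - 34 ≡ 22. → (30, 22)
4G: (30, 22) + (46, 36). λ = (36 - 22)/(46 - 30) ≡ 14/16 mod 47. 16⁻¹ ≡ 3 (mod 47) since 16·3 = 48 ≡ 1, so λ ≡ 42.
  x = λ² - 30 - 46 = 1764 - 76 ≡ 43; y = λ·(30 - 43) - 22 ≡ 43. → (43, 43)
5G: (43, 43) + (46, 36). λ = (36 - 43)/(46 - 43) ≡ 40/3 mod 47. 3⁻¹ ≡ 16 (mod 47) since 3·16 = 48 ≡ 1, so λ ≡ 29.
  x = λ² - 43 - 46 = 841 - 89 ≡ 0; y = λ·(43 - 0) - 43 ≡ 29. → (0, 29)
6G: (0, 29) + (46, 36). λ = (36 - 29)/(46 - 0) ≡ 7/46 mod 47. 46⁻¹ ≡ 46 (mod 47) since 46·46 = 2116 ≡ 1, so λ ≡ 40.
  x = λ² - 0 - 46 = 1600 - 46 ≡ 3; y = λ·(0 - 3) - 29 ≡ 39. → (3, 39)

(3, 39)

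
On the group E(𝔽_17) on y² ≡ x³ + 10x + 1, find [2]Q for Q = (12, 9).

(10, 8)

tangent at (12, 9): λ = (3·12² + 10)/(2·9) ≡ 0/1. 1⁻¹ ≡ 1 (mod 17), so λ ≡ 0·1 ≡ 0.
  x = λ² - 12 - 12 = 0 - 24 ≡ 10; y = λ·(12 - 10) - 9 ≡ 8. → (10, 8)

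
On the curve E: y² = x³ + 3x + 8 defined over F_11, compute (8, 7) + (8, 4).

The two points share x = 8 and their y-coordinates satisfy 7 + 4 ≡ 0 (mod 11), so they are inverses. Their sum is 𝒪.

O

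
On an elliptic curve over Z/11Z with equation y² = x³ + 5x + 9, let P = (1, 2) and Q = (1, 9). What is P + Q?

O

The two points share x = 1 and their y-coordinates satisfy 2 + 9 ≡ 0 (mod 11), so they are inverses. Their sum is O.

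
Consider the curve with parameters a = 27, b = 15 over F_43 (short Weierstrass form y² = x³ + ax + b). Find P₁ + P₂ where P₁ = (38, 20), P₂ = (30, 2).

(38, 20) + (30, 2). λ = (2 - 20)/(30 - 38) ≡ 25/35 mod 43. 35⁻¹ ≡ 16 (mod 43), so λ ≡ 13.
  x = λ² - 38 - 30 = 169 - 68 ≡ 15; y = λ·(38 - 15) - 20 ≡ 21. → (15, 21)

(15, 21)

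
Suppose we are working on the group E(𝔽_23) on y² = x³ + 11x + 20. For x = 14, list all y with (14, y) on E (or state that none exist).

none

x³ + 11x + 20 = 2918 ≡ 20 (mod 23).
20 is a non-residue mod 23; no y exists.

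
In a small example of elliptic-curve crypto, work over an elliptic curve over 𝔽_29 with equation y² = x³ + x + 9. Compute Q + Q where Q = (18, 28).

(28, 23)

tangent at (18, 28): λ = (3·18² + 1)/(2·28) ≡ 16/27. 27⁻¹ ≡ 14 (mod 29), so λ ≡ 16·14 ≡ 21.
  x = λ² - 18 - 18 = 441 - 36 ≡ 28; y = λ·(18 - 28) - 28 ≡ 23. → (28, 23)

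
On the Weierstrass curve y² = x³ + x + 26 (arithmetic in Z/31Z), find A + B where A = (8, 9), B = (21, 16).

(21, 15)

(8, 9) + (21, 16). λ = (16 - 9)/(21 - 8) ≡ 7/13 mod 31. 13⁻¹ ≡ 12 (mod 31) since 13·12 = 156 ≡ 1, so λ ≡ 22.
  x = λ² - 8 - 21 = 484 - 29 ≡ 21; y = λ·(8 - 21) - 9 ≡ 15. → (21, 15)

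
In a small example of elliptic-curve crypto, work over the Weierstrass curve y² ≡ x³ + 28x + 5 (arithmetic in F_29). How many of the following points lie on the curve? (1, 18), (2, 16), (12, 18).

1

(1, 18): 18² ≡ 5, rhs ≡ 5 → on.
(2, 16): 16² ≡ 24, rhs ≡ 11 → off.
(12, 18): 18² ≡ 5, rhs ≡ 10 → off.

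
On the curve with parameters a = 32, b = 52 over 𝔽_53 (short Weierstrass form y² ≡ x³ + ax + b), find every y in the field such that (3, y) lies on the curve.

x³ + 32x + 52 = 175 ≡ 16 (mod 53).
Square roots of 16 mod 53: 4 and 49 (since 4² = 16 ≡ 16).

4, 49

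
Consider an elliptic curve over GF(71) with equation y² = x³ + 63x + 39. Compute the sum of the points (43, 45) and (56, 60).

(4, 0)

(43, 45) + (56, 60). λ = (60 - 45)/(56 - 43) ≡ 15/13 mod 71. 13⁻¹ ≡ 11 (mod 71), so λ ≡ 23.
  x = λ² - 43 - 56 = 529 - 99 ≡ 4; y = λ·(43 - 4) - 45 ≡ 0. → (4, 0)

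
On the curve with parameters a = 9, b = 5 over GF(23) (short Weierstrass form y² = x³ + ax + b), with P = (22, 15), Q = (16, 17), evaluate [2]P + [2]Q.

First 2P:
Repeated addition: build up to 2P.
2P: tangent at (22, 15): λ = (3·22² + 9)/(2·15) ≡ 12/7. 7⁻¹ ≡ 10 (mod 23), so λ ≡ 12·10 ≡ 5.
  x = λ² - 22 - 22 = 25 - 44 ≡ 4; y = λ·(22 - 4) - 15 ≡ 6. → (4, 6)
2P = (4, 6).
Next 2Q:
Repeated addition: build up to 2Q.
2Q: tangent at (16, 17): λ = (3·16² + 9)/(2·17) ≡ 18/11. 11⁻¹ ≡ 21 (mod 23), so λ ≡ 18·21 ≡ 10.
  x = λ² - 16 - 16 = 100 - 32 ≡ 22; y = λ·(16 - 22) - 17 ≡ 15. → (22, 15)
2Q = (22, 15).
Finally 2P + 2Q:
(4, 6) + (22, 15). λ = (15 - 6)/(22 - 4) ≡ 9/18 mod 23. 18⁻¹ ≡ 9 (mod 23), so λ ≡ 12.
  x = λ² - 4 - 22 = 144 - 26 ≡ 3; y = λ·(4 - 3) - 6 ≡ 6. → (3, 6)

(3, 6)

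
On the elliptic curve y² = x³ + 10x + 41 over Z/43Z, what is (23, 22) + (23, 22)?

(33, 4)

tangent at (23, 22): λ = (3·23² + 10)/(2·22) ≡ 6/1. 1⁻¹ ≡ 1 (mod 43) since 1·1 = 1 ≡ 1, so λ ≡ 6·1 ≡ 6.
  x = λ² - 23 - 23 = 36 - 46 ≡ 33; y = λ·(23 - 33) - 22 ≡ 4. → (33, 4)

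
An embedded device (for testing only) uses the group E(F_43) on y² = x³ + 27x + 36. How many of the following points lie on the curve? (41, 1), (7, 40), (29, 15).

2

(41, 1): 1² ≡ 1, rhs ≡ 17 → off.
(7, 40): 40² ≡ 9, rhs ≡ 9 → on.
(29, 15): 15² ≡ 10, rhs ≡ 10 → on.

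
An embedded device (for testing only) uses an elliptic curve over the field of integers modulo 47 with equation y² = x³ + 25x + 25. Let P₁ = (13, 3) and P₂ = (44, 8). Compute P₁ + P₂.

(13, 3) + (44, 8). λ = (8 - 3)/(44 - 13) ≡ 5/31 mod 47. 31⁻¹ ≡ 44 (mod 47), so λ ≡ 32.
  x = λ² - 13 - 44 = 1024 - 57 ≡ 27; y = λ·(13 - 27) - 3 ≡ 19. → (27, 19)

(27, 19)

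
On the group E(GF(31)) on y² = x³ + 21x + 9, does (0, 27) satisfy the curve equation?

y² = 27² ≡ 16; x³ + 21x + 9 = 9 ≡ 9 (mod 31). 16 ≠ 9.

no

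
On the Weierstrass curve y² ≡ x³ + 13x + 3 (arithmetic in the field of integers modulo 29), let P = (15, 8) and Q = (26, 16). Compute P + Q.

(24, 25)

(15, 8) + (26, 16). λ = (16 - 8)/(26 - 15) ≡ 8/11 mod 29. 11⁻¹ ≡ 8 (mod 29) since 11·8 = 88 ≡ 1, so λ ≡ 6.
  x = λ² - 15 - 26 = 36 - 41 ≡ 24; y = λ·(15 - 24) - 8 ≡ 25. → (24, 25)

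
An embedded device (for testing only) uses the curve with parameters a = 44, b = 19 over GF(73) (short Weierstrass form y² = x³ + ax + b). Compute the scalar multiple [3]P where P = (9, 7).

Repeated addition: build up to 3P.
2P: tangent at (9, 7): λ = (3·9² + 44)/(2·7) ≡ 68/14. 14⁻¹ ≡ 47 (mod 73) since 14·47 = 658 ≡ 1, so λ ≡ 68·47 ≡ 57.
  x = λ² - 9 - 9 = 3249 - 18 ≡ 19; y = λ·(9 - 19) - 7 ≡ 7. → (19, 7)
3P: (19, 7) + (9, 7). λ = (7 - 7)/(9 - 19) ≡ 0/63 mod 73. 63⁻¹ ≡ 51 (mod 73), so λ ≡ 0.
  x = λ² - 19 - 9 = 0 - 28 ≡ 45; y = λ·(19 - 45) - 7 ≡ 66. → (45, 66)

(45, 66)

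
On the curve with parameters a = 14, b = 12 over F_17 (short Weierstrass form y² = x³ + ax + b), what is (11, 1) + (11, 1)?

(10, 9)

tangent at (11, 1): λ = (3·11² + 14)/(2·1) ≡ 3/2. 2⁻¹ ≡ 9 (mod 17) since 2·9 = 18 ≡ 1, so λ ≡ 3·9 ≡ 10.
  x = λ² - 11 - 11 = 100 - 22 ≡ 10; y = λ·(11 - 10) - 1 ≡ 9. → (10, 9)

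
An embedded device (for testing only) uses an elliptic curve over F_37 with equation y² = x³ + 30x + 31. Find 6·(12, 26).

(2, 5)

Write G = (12, 26).
Repeated addition: build up to 6G.
2G: tangent at (12, 26): λ = (3·12² + 30)/(2·26) ≡ 18/15. 15⁻¹ ≡ 5 (mod 37), so λ ≡ 18·5 ≡ 16.
  x = λ² - 12 - 12 = 256 - 24 ≡ 10; y = λ·(12 - 10) - 26 ≡ 6. → (10, 6)
3G: (10, 6) + (12, 26). λ = (26 - 6)/(12 - 10) ≡ 20/2 mod 37. 2⁻¹ ≡ 19 (mod 37) since 2·19 = 38 ≡ 1, so λ ≡ 10.
  x = λ² - 10 - 12 = 100 - 22 ≡ 4; y = λ·(10 - 4) - 6 ≡ 17. → (4, 17)
4G: (4, 17) + (12, 26). λ = (26 - 17)/(12 - 4) ≡ 9/8 mod 37. 8⁻¹ ≡ 14 (mod 37) since 8·14 = 112 ≡ 1, so λ ≡ 15.
  x = λ² - 4 - 12 = 225 - 16 ≡ 24; y = λ·(4 - 24) - 17 ≡ 16. → (24, 16)
5G: (24, 16) + (12, 26). λ = (26 - 16)/(12 - 24) ≡ 10/25 mod 37. 25⁻¹ ≡ 3 (mod 37) since 25·3 = 75 ≡ 1, so λ ≡ 30.
  x = λ² - 24 - 12 = 900 - 36 ≡ 13; y = λ·(24 - 13) - 16 ≡ 18. → (13, 18)
6G: (13, 18) + (12, 26). λ = (26 - 18)/(12 - 13) ≡ 8/36 mod 37. 36⁻¹ ≡ 36 (mod 37) since 36·36 = 1296 ≡ 1, so λ ≡ 29.
  x = λ² - 13 - 12 = 841 - 25 ≡ 2; y = λ·(13 - 2) - 18 ≡ 5. → (2, 5)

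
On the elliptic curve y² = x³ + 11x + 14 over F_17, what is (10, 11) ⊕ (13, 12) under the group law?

(10, 11) + (13, 12). λ = (12 - 11)/(13 - 10) ≡ 1/3 mod 17. 3⁻¹ ≡ 6 (mod 17) since 3·6 = 18 ≡ 1, so λ ≡ 6.
  x = λ² - 10 - 13 = 36 - 23 ≡ 13; y = λ·(10 - 13) - 11 ≡ 5. → (13, 5)

(13, 5)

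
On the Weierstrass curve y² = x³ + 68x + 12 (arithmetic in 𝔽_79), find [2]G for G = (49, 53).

tangent at (49, 53): λ = (3·49² + 68)/(2·53) ≡ 3/27. 27⁻¹ ≡ 41 (mod 79), so λ ≡ 3·41 ≡ 44.
  x = λ² - 49 - 49 = 1936 - 98 ≡ 21; y = λ·(49 - 21) - 53 ≡ 73. → (21, 73)

(21, 73)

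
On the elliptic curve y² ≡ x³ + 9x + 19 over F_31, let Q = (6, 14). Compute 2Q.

(21, 13)

tangent at (6, 14): λ = (3·6² + 9)/(2·14) ≡ 24/28. 28⁻¹ ≡ 10 (mod 31), so λ ≡ 24·10 ≡ 23.
  x = λ² - 6 - 6 = 529 - 12 ≡ 21; y = λ·(6 - 21) - 14 ≡ 13. → (21, 13)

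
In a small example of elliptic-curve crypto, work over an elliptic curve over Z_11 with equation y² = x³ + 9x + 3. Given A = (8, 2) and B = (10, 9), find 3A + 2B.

First 3A:
Repeated addition: build up to 3A.
2A: tangent at (8, 2): λ = (3·8² + 9)/(2·2) ≡ 3/4. 4⁻¹ ≡ 3 (mod 11), so λ ≡ 3·3 ≡ 9.
  x = λ² - 8 - 8 = 81 - 16 ≡ 10; y = λ·(8 - 10) - 2 ≡ 2. → (10, 2)
3A: (10, 2) + (8, 2). λ = (2 - 2)/(8 - 10) ≡ 0/9 mod 11. 9⁻¹ ≡ 5 (mod 11), so λ ≡ 0.
  x = λ² - 10 - 8 = 0 - 18 ≡ 4; y = λ·(10 - 4) - 2 ≡ 9. → (4, 9)
3A = (4, 9).
Next 2B:
Repeated addition: build up to 2B.
2B: tangent at (10, 9): λ = (3·10² + 9)/(2·9) ≡ 1/7. 7⁻¹ ≡ 8 (mod 11), so λ ≡ 1·8 ≡ 8.
  x = λ² - 10 - 10 = 64 - 20 ≡ 0; y = λ·(10 - 0) - 9 ≡ 5. → (0, 5)
2B = (0, 5).
Finally 3A + 2B:
(4, 9) + (0, 5). λ = (5 - 9)/(0 - 4) ≡ 7/7 mod 11. 7⁻¹ ≡ 8 (mod 11), so λ ≡ 1.
  x = λ² - 4 - 0 = 1 - 4 ≡ 8; y = λ·(4 - 8) - 9 ≡ 9. → (8, 9)

(8, 9)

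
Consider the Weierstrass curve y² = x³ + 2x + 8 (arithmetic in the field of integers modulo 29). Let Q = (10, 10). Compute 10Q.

(27, 5)

Double-and-add on 10 = (1010)₂. Start with Q = (10, 10) for the leading 1-bit.
double: tangent at (10, 10): λ = (3·10² + 2)/(2·10) ≡ 12/20. 20⁻¹ ≡ 16 (mod 29), so λ ≡ 12·16 ≡ 18.
  x = λ² - 10 - 10 = 324 - 20 ≡ 14; y = λ·(10 - 14) - 10 ≡ 5. → (14, 5)
double: tangent at (14, 5): λ = (3·14² + 2)/(2·5) ≡ 10/10. 10⁻¹ ≡ 3 (mod 29), so λ ≡ 10·3 ≡ 1.
  x = λ² - 14 - 14 = 1 - 28 ≡ 2; y = λ·(14 - 2) - 5 ≡ 7. → (2, 7)
add Q: (2, 7) + (10, 10). λ = (10 - 7)/(10 - 2) ≡ 3/8 mod 29. 8⁻¹ ≡ 11 (mod 29) since 8·11 = 88 ≡ 1, so λ ≡ 4.
  x = λ² - 2 - 10 = 16 - 12 ≡ 4; y = λ·(2 - 4) - 7 ≡ 14. → (4, 14)
double: tangent at (4, 14): λ = (3·4² + 2)/(2·14) ≡ 21/28. 28⁻¹ ≡ 28 (mod 29) since 28·28 = 784 ≡ 1, so λ ≡ 21·28 ≡ 8.
  x = λ² - 4 - 4 = 64 - 8 ≡ 27; y = λ·(4 - 27) - 14 ≡ 5. → (27, 5)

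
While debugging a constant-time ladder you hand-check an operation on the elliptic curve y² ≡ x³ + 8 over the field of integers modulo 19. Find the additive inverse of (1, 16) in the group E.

(1, 3)

-(1, 16) = (1, -16 mod 19) = (1, 3).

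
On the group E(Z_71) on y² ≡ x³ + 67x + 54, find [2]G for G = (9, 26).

tangent at (9, 26): λ = (3·9² + 67)/(2·26) ≡ 26/52. 52⁻¹ ≡ 56 (mod 71) since 52·56 = 2912 ≡ 1, so λ ≡ 26·56 ≡ 36.
  x = λ² - 9 - 9 = 1296 - 18 ≡ 0; y = λ·(9 - 0) - 26 ≡ 14. → (0, 14)

(0, 14)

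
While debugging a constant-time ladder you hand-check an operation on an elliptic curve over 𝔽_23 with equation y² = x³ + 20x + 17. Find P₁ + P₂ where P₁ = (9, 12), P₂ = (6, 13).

(3, 9)

(9, 12) + (6, 13). λ = (13 - 12)/(6 - 9) ≡ 1/20 mod 23. 20⁻¹ ≡ 15 (mod 23) since 20·15 = 300 ≡ 1, so λ ≡ 15.
  x = λ² - 9 - 6 = 225 - 15 ≡ 3; y = λ·(9 - 3) - 12 ≡ 9. → (3, 9)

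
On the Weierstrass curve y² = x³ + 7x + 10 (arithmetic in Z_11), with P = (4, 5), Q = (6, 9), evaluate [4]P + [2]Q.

(6, 9)

First 4P:
Double-and-add on 4 = (100)₂. Start with P = (4, 5) for the leading 1-bit.
double: tangent at (4, 5): λ = (3·4² + 7)/(2·5) ≡ 0/10. 10⁻¹ ≡ 10 (mod 11), so λ ≡ 0·10 ≡ 0.
  x = λ² - 4 - 4 = 0 - 8 ≡ 3; y = λ·(4 - 3) - 5 ≡ 6. → (3, 6)
double: tangent at (3, 6): λ = (3·3² + 7)/(2·6) ≡ 1/1. 1⁻¹ ≡ 1 (mod 11), so λ ≡ 1·1 ≡ 1.
  x = λ² - 3 - 3 = 1 - 6 ≡ 6; y = λ·(3 - 6) - 6 ≡ 2. → (6, 2)
4P = (6, 2).
Next 2Q:
Repeated addition: build up to 2Q.
2Q: tangent at (6, 9): λ = (3·6² + 7)/(2·9) ≡ 5/7. 7⁻¹ ≡ 8 (mod 11), so λ ≡ 5·8 ≡ 7.
  x = λ² - 6 - 6 = 49 - 12 ≡ 4; y = λ·(6 - 4) - 9 ≡ 5. → (4, 5)
2Q = (4, 5).
Finally 4P + 2Q:
(6, 2) + (4, 5). λ = (5 - 2)/(4 - 6) ≡ 3/9 mod 11. 9⁻¹ ≡ 5 (mod 11) since 9·5 = 45 ≡ 1, so λ ≡ 4.
  x = λ² - 6 - 4 = 16 - 10 ≡ 6; y = λ·(6 - 6) - 2 ≡ 9. → (6, 9)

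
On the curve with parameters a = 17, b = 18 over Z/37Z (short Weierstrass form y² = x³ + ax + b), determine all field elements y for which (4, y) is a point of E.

none

x³ + 17x + 18 = 150 ≡ 2 (mod 37).
2 is a non-residue mod 37; no y exists.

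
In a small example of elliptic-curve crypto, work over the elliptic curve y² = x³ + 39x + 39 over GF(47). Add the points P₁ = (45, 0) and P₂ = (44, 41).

(41, 24)

(45, 0) + (44, 41). λ = (41 - 0)/(44 - 45) ≡ 41/46 mod 47. 46⁻¹ ≡ 46 (mod 47) since 46·46 = 2116 ≡ 1, so λ ≡ 6.
  x = λ² - 45 - 44 = 36 - 89 ≡ 41; y = λ·(45 - 41) - 0 ≡ 24. → (41, 24)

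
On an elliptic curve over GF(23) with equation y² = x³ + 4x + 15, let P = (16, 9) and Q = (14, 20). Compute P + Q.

(16, 9) + (14, 20). λ = (20 - 9)/(14 - 16) ≡ 11/21 mod 23. 21⁻¹ ≡ 11 (mod 23), so λ ≡ 6.
  x = λ² - 16 - 14 = 36 - 30 ≡ 6; y = λ·(16 - 6) - 9 ≡ 5. → (6, 5)

(6, 5)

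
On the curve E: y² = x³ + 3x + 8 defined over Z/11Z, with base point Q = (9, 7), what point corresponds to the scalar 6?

Repeated addition: build up to 6Q.
2Q: tangent at (9, 7): λ = (3·9² + 3)/(2·7) ≡ 4/3. 3⁻¹ ≡ 4 (mod 11), so λ ≡ 4·4 ≡ 5.
  x = λ² - 9 - 9 = 25 - 18 ≡ 7; y = λ·(9 - 7) - 7 ≡ 3. → (7, 3)
3Q: (7, 3) + (9, 7). λ = (7 - 3)/(9 - 7) ≡ 4/2 mod 11. 2⁻¹ ≡ 6 (mod 11), so λ ≡ 2.
  x = λ² - 7 - 9 = 4 - 16 ≡ 10; y = λ·(7 - 10) - 3 ≡ 2. → (10, 2)
4Q: (10, 2) + (9, 7). λ = (7 - 2)/(9 - 10) ≡ 5/10 mod 11. 10⁻¹ ≡ 10 (mod 11) since 10·10 = 100 ≡ 1, so λ ≡ 6.
  x = λ² - 10 - 9 = 36 - 19 ≡ 6; y = λ·(10 - 6) - 2 ≡ 0. → (6, 0)
5Q: (6, 0) + (9, 7). λ = (7 - 0)/(9 - 6) ≡ 7/3 mod 11. 3⁻¹ ≡ 4 (mod 11), so λ ≡ 6.
  x = λ² - 6 - 9 = 36 - 15 ≡ 10; y = λ·(6 - 10) - 0 ≡ 9. → (10, 9)
6Q: (10, 9) + (9, 7). λ = (7 - 9)/(9 - 10) ≡ 9/10 mod 11. 10⁻¹ ≡ 10 (mod 11), so λ ≡ 2.
  x = λ² - 10 - 9 = 4 - 19 ≡ 7; y = λ·(10 - 7) - 9 ≡ 8. → (7, 8)

(7, 8)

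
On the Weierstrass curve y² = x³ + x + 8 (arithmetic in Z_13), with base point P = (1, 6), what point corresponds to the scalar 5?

(1, 7)

Repeated addition: build up to 5P.
2P: tangent at (1, 6): λ = (3·1² + 1)/(2·6) ≡ 4/12. 12⁻¹ ≡ 12 (mod 13), so λ ≡ 4·12 ≡ 9.
  x = λ² - 1 - 1 = 81 - 2 ≡ 1; y = λ·(1 - 1) - 6 ≡ 7. → (1, 7)
3P: (1, 7) + (1, 6): same x and y₁ ≡ -y₂, so the sum is O.
4P: O + (1, 6) = (1, 6) (identity).
5P: tangent at (1, 6): λ = (3·1² + 1)/(2·6) ≡ 4/12. 12⁻¹ ≡ 12 (mod 13), so λ ≡ 4·12 ≡ 9.
  x = λ² - 1 - 1 = 81 - 2 ≡ 1; y = λ·(1 - 1) - 6 ≡ 7. → (1, 7)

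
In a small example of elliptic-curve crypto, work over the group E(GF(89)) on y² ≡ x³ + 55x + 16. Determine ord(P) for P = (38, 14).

2P: tangent at (38, 14): λ = (3·38² + 55)/(2·14) ≡ 26/28. 28⁻¹ ≡ 35 (mod 89) since 28·35 = 980 ≡ 1, so λ ≡ 26·35 ≡ 20.
  x = λ² - 38 - 38 = 400 - 76 ≡ 57; y = λ·(38 - 57) - 14 ≡ 51. → (57, 51)
3P: (57, 51) + (38, 14). λ = (14 - 51)/(38 - 57) ≡ 52/70 mod 89. 70⁻¹ ≡ 14 (mod 89), so λ ≡ 16.
  x = λ² - 57 - 38 = 256 - 95 ≡ 72; y = λ·(57 - 72) - 51 ≡ 65. → (72, 65)
4P: (72, 65) + (38, 14). λ = (14 - 65)/(38 - 72) ≡ 38/55 mod 89. 55⁻¹ ≡ 34 (mod 89), so λ ≡ 46.
  x = λ² - 72 - 38 = 2116 - 110 ≡ 48; y = λ·(72 - 48) - 65 ≡ 60. → (48, 60)
5P: (48, 60) + (38, 14). λ = (14 - 60)/(38 - 48) ≡ 43/79 mod 89. 79⁻¹ ≡ 80 (mod 89), so λ ≡ 58.
  x = λ² - 48 - 38 = 3364 - 86 ≡ 74; y = λ·(48 - 74) - 60 ≡ 34. → (74, 34)
6P: (74, 34) + (38, 14). λ = (14 - 34)/(38 - 74) ≡ 69/53 mod 89. 53⁻¹ ≡ 42 (mod 89), so λ ≡ 50.
  x = λ² - 74 - 38 = 2500 - 112 ≡ 74; y = λ·(74 - 74) - 34 ≡ 55. → (74, 55)
7P: (74, 55) + (38, 14). λ = (14 - 55)/(38 - 74) ≡ 48/53 mod 89. 53⁻¹ ≡ 42 (mod 89) since 53·42 = 2226 ≡ 1, so λ ≡ 58.
  x = λ² - 74 - 38 = 3364 - 112 ≡ 48; y = λ·(74 - 48) - 55 ≡ 29. → (48, 29)
8P: (48, 29) + (38, 14). λ = (14 - 29)/(38 - 48) ≡ 74/79 mod 89. 79⁻¹ ≡ 80 (mod 89) since 79·80 = 6320 ≡ 1, so λ ≡ 46.
  x = λ² - 48 - 38 = 2116 - 86 ≡ 72; y = λ·(48 - 72) - 29 ≡ 24. → (72, 24)
9P: (72, 24) + (38, 14). λ = (14 - 24)/(38 - 72) ≡ 79/55 mod 89. 55⁻¹ ≡ 34 (mod 89) since 55·34 = 1870 ≡ 1, so λ ≡ 16.
  x = λ² - 72 - 38 = 256 - 110 ≡ 57; y = λ·(72 - 57) - 24 ≡ 38. → (57, 38)
10P: (57, 38) + (38, 14). λ = (14 - 38)/(38 - 57) ≡ 65/70 mod 89. 70⁻¹ ≡ 14 (mod 89) since 70·14 = 980 ≡ 1, so λ ≡ 20.
  x = λ² - 57 - 38 = 400 - 95 ≡ 38; y = λ·(57 - 38) - 38 ≡ 75. → (38, 75)
11P: (38, 75) + (38, 14): same x and y₁ ≡ -y₂, so the sum is O.
11P = O, so the order is 11.

11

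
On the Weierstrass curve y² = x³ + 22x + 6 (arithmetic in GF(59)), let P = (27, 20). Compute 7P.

Double-and-add on 7 = (111)₂. Start with P = (27, 20) for the leading 1-bit.
double: tangent at (27, 20): λ = (3·27² + 22)/(2·20) ≡ 26/40. 40⁻¹ ≡ 31 (mod 59) since 40·31 = 1240 ≡ 1, so λ ≡ 26·31 ≡ 39.
  x = λ² - 27 - 27 = 1521 - 54 ≡ 51; y = λ·(27 - 51) - 20 ≡ 47. → (51, 47)
add P: (51, 47) + (27, 20). λ = (20 - 47)/(27 - 51) ≡ 32/35 mod 59. 35⁻¹ ≡ 27 (mod 59), so λ ≡ 38.
  x = λ² - 51 - 27 = 1444 - 78 ≡ 9; y = λ·(51 - 9) - 47 ≡ 15. → (9, 15)
double: tangent at (9, 15): λ = (3·9² + 22)/(2·15) ≡ 29/30. 30⁻¹ ≡ 2 (mod 59), so λ ≡ 29·2 ≡ 58.
  x = λ² - 9 - 9 = 3364 - 18 ≡ 42; y = λ·(9 - 42) - 15 ≡ 18. → (42, 18)
add P: (42, 18) + (27, 20). λ = (20 - 18)/(27 - 42) ≡ 2/44 mod 59. 44⁻¹ ≡ 55 (mod 59), so λ ≡ 51.
  x = λ² - 42 - 27 = 2601 - 69 ≡ 54; y = λ·(42 - 54) - 18 ≡ 19. → (54, 19)

(54, 19)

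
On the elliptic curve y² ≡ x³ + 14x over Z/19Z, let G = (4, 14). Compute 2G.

tangent at (4, 14): λ = (3·4² + 14)/(2·14) ≡ 5/9. 9⁻¹ ≡ 17 (mod 19), so λ ≡ 5·17 ≡ 9.
  x = λ² - 4 - 4 = 81 - 8 ≡ 16; y = λ·(4 - 16) - 14 ≡ 11. → (16, 11)

(16, 11)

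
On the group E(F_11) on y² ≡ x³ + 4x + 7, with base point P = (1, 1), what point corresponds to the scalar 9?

Repeated addition: build up to 9P.
2P: tangent at (1, 1): λ = (3·1² + 4)/(2·1) ≡ 7/2. 2⁻¹ ≡ 6 (mod 11), so λ ≡ 7·6 ≡ 9.
  x = λ² - 1 - 1 = 81 - 2 ≡ 2; y = λ·(1 - 2) - 1 ≡ 1. → (2, 1)
3P: (2, 1) + (1, 1). λ = (1 - 1)/(1 - 2) ≡ 0/10 mod 11. 10⁻¹ ≡ 10 (mod 11), so λ ≡ 0.
  x = λ² - 2 - 1 = 0 - 3 ≡ 8; y = λ·(2 - 8) - 1 ≡ 10. → (8, 10)
4P: (8, 10) + (1, 1). λ = (1 - 10)/(1 - 8) ≡ 2/4 mod 11. 4⁻¹ ≡ 3 (mod 11) since 4·3 = 12 ≡ 1, so λ ≡ 6.
  x = λ² - 8 - 1 = 36 - 9 ≡ 5; y = λ·(8 - 5) - 10 ≡ 8. → (5, 8)
5P: (5, 8) + (1, 1). λ = (1 - 8)/(1 - 5) ≡ 4/7 mod 11. 7⁻¹ ≡ 8 (mod 11), so λ ≡ 10.
  x = λ² - 5 - 1 = 100 - 6 ≡ 6; y = λ·(5 - 6) - 8 ≡ 4. → (6, 4)
6P: (6, 4) + (1, 1). λ = (1 - 4)/(1 - 6) ≡ 8/6 mod 11. 6⁻¹ ≡ 2 (mod 11), so λ ≡ 5.
  x = λ² - 6 - 1 = 25 - 7 ≡ 7; y = λ·(6 - 7) - 4 ≡ 2. → (7, 2)
7P: (7, 2) + (1, 1). λ = (1 - 2)/(1 - 7) ≡ 10/5 mod 11. 5⁻¹ ≡ 9 (mod 11), so λ ≡ 2.
  x = λ² - 7 - 1 = 4 - 8 ≡ 7; y = λ·(7 - 7) - 2 ≡ 9. → (7, 9)
8P: (7, 9) + (1, 1). λ = (1 - 9)/(1 - 7) ≡ 3/5 mod 11. 5⁻¹ ≡ 9 (mod 11), so λ ≡ 5.
  x = λ² - 7 - 1 = 25 - 8 ≡ 6; y = λ·(7 - 6) - 9 ≡ 7. → (6, 7)
9P: (6, 7) + (1, 1). λ = (1 - 7)/(1 - 6) ≡ 5/6 mod 11. 6⁻¹ ≡ 2 (mod 11) since 6·2 = 12 ≡ 1, so λ ≡ 10.
  x = λ² - 6 - 1 = 100 - 7 ≡ 5; y = λ·(6 - 5) - 7 ≡ 3. → (5, 3)

(5, 3)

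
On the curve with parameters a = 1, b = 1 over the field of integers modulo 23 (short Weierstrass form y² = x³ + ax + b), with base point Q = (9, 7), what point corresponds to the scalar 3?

Repeated addition: build up to 3Q.
2Q: tangent at (9, 7): λ = (3·9² + 1)/(2·7) ≡ 14/14. 14⁻¹ ≡ 5 (mod 23), so λ ≡ 14·5 ≡ 1.
  x = λ² - 9 - 9 = 1 - 18 ≡ 6; y = λ·(9 - 6) - 7 ≡ 19. → (6, 19)
3Q: (6, 19) + (9, 7). λ = (7 - 19)/(9 - 6) ≡ 11/3 mod 23. 3⁻¹ ≡ 8 (mod 23), so λ ≡ 19.
  x = λ² - 6 - 9 = 361 - 15 ≡ 1; y = λ·(6 - 1) - 19 ≡ 7. → (1, 7)

(1, 7)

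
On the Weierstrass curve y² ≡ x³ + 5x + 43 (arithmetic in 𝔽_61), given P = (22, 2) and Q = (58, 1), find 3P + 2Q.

First 3P:
Repeated addition: build up to 3P.
2P: tangent at (22, 2): λ = (3·22² + 5)/(2·2) ≡ 54/4. 4⁻¹ ≡ 46 (mod 61) since 4·46 = 184 ≡ 1, so λ ≡ 54·46 ≡ 44.
  x = λ² - 22 - 22 = 1936 - 44 ≡ 1; y = λ·(22 - 1) - 2 ≡ 7. → (1, 7)
3P: (1, 7) + (22, 2). λ = (2 - 7)/(22 - 1) ≡ 56/21 mod 61. 21⁻¹ ≡ 32 (mod 61), so λ ≡ 23.
  x = λ² - 1 - 22 = 529 - 23 ≡ 18; y = λ·(1 - 18) - 7 ≡ 29. → (18, 29)
3P = (18, 29).
Next 2Q:
Repeated addition: build up to 2Q.
2Q: tangent at (58, 1): λ = (3·58² + 5)/(2·1) ≡ 32/2. 2⁻¹ ≡ 31 (mod 61), so λ ≡ 32·31 ≡ 16.
  x = λ² - 58 - 58 = 256 - 116 ≡ 18; y = λ·(58 - 18) - 1 ≡ 29. → (18, 29)
2Q = (18, 29).
Finally 3P + 2Q:
tangent at (18, 29): λ = (3·18² + 5)/(2·29) ≡ 1/58. 58⁻¹ ≡ 20 (mod 61) since 58·20 = 1160 ≡ 1, so λ ≡ 1·20 ≡ 20.
  x = λ² - 18 - 18 = 400 - 36 ≡ 59; y = λ·(18 - 59) - 29 ≡ 5. → (59, 5)

(59, 5)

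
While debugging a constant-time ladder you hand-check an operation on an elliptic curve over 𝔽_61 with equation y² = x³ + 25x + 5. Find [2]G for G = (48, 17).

(11, 56)

tangent at (48, 17): λ = (3·48² + 25)/(2·17) ≡ 44/34. 34⁻¹ ≡ 9 (mod 61) since 34·9 = 306 ≡ 1, so λ ≡ 44·9 ≡ 30.
  x = λ² - 48 - 48 = 900 - 96 ≡ 11; y = λ·(48 - 11) - 17 ≡ 56. → (11, 56)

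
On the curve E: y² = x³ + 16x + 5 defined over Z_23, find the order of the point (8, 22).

2P: tangent at (8, 22): λ = (3·8² + 16)/(2·22) ≡ 1/21. 21⁻¹ ≡ 11 (mod 23) since 21·11 = 231 ≡ 1, so λ ≡ 1·11 ≡ 11.
  x = λ² - 8 - 8 = 121 - 16 ≡ 13; y = λ·(8 - 13) - 22 ≡ 15. → (13, 15)
3P: (13, 15) + (8, 22). λ = (22 - 15)/(8 - 13) ≡ 7/18 mod 23. 18⁻¹ ≡ 9 (mod 23), so λ ≡ 17.
  x = λ² - 13 - 8 = 289 - 21 ≡ 15; y = λ·(13 - 15) - 15 ≡ 20. → (15, 20)
4P: (15, 20) + (8, 22). λ = (22 - 20)/(8 - 15) ≡ 2/16 mod 23. 16⁻¹ ≡ 13 (mod 23) since 16·13 = 208 ≡ 1, so λ ≡ 3.
  x = λ² - 15 - 8 = 9 - 23 ≡ 9; y = λ·(15 - 9) - 20 ≡ 21. → (9, 21)
5P: (9, 21) + (8, 22). λ = (22 - 21)/(8 - 9) ≡ 1/22 mod 23. 22⁻¹ ≡ 22 (mod 23) since 22·22 = 484 ≡ 1, so λ ≡ 22.
  x = λ² - 9 - 8 = 484 - 17 ≡ 7; y = λ·(9 - 7) - 21 ≡ 0. → (7, 0)
6P: (7, 0) + (8, 22). λ = (22 - 0)/(8 - 7) ≡ 22/1 mod 23. 1⁻¹ ≡ 1 (mod 23), so λ ≡ 22.
  x = λ² - 7 - 8 = 484 - 15 ≡ 9; y = λ·(7 - 9) - 0 ≡ 2. → (9, 2)
7P: (9, 2) + (8, 22). λ = (22 - 2)/(8 - 9) ≡ 20/22 mod 23. 22⁻¹ ≡ 22 (mod 23) since 22·22 = 484 ≡ 1, so λ ≡ 3.
  x = λ² - 9 - 8 = 9 - 17 ≡ 15; y = λ·(9 - 15) - 2 ≡ 3. → (15, 3)
8P: (15, 3) + (8, 22). λ = (22 - 3)/(8 - 15) ≡ 19/16 mod 23. 16⁻¹ ≡ 13 (mod 23), so λ ≡ 17.
  x = λ² - 15 - 8 = 289 - 23 ≡ 13; y = λ·(15 - 13) - 3 ≡ 8. → (13, 8)
9P: (13, 8) + (8, 22). λ = (22 - 8)/(8 - 13) ≡ 14/18 mod 23. 18⁻¹ ≡ 9 (mod 23), so λ ≡ 11.
  x = λ² - 13 - 8 = 121 - 21 ≡ 8; y = λ·(13 - 8) - 8 ≡ 1. → (8, 1)
10P: (8, 1) + (8, 22): same x and y₁ ≡ -y₂, so the sum is O.
10P = O, so the order is 10.

10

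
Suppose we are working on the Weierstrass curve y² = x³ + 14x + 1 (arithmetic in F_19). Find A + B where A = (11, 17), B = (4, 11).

(11, 17) + (4, 11). λ = (11 - 17)/(4 - 11) ≡ 13/12 mod 19. 12⁻¹ ≡ 8 (mod 19) since 12·8 = 96 ≡ 1, so λ ≡ 9.
  x = λ² - 11 - 4 = 81 - 15 ≡ 9; y = λ·(11 - 9) - 17 ≡ 1. → (9, 1)

(9, 1)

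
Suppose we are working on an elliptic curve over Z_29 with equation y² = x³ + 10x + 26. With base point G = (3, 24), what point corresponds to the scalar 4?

(7, 27)

Repeated addition: build up to 4G.
2G: tangent at (3, 24): λ = (3·3² + 10)/(2·24) ≡ 8/19. 19⁻¹ ≡ 26 (mod 29), so λ ≡ 8·26 ≡ 5.
  x = λ² - 3 - 3 = 25 - 6 ≡ 19; y = λ·(3 - 19) - 24 ≡ 12. → (19, 12)
3G: (19, 12) + (3, 24). λ = (24 - 12)/(3 - 19) ≡ 12/13 mod 29. 13⁻¹ ≡ 9 (mod 29), so λ ≡ 21.
  x = λ² - 19 - 3 = 441 - 22 ≡ 13; y = λ·(19 - 13) - 12 ≡ 27. → (13, 27)
4G: (13, 27) + (3, 24). λ = (24 - 27)/(3 - 13) ≡ 26/19 mod 29. 19⁻¹ ≡ 26 (mod 29), so λ ≡ 9.
  x = λ² - 13 - 3 = 81 - 16 ≡ 7; y = λ·(13 - 7) - 27 ≡ 27. → (7, 27)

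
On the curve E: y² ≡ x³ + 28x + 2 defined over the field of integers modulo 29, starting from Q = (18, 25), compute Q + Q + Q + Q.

(21, 7)

Repeated addition: build up to 4Q.
2Q: tangent at (18, 25): λ = (3·18² + 28)/(2·25) ≡ 14/21. 21⁻¹ ≡ 18 (mod 29), so λ ≡ 14·18 ≡ 20.
  x = λ² - 18 - 18 = 400 - 36 ≡ 16; y = λ·(18 - 16) - 25 ≡ 15. → (16, 15)
3Q: (16, 15) + (18, 25). λ = (25 - 15)/(18 - 16) ≡ 10/2 mod 29. 2⁻¹ ≡ 15 (mod 29), so λ ≡ 5.
  x = λ² - 16 - 18 = 25 - 34 ≡ 20; y = λ·(16 - 20) - 15 ≡ 23. → (20, 23)
4Q: (20, 23) + (18, 25). λ = (25 - 23)/(18 - 20) ≡ 2/27 mod 29. 27⁻¹ ≡ 14 (mod 29) since 27·14 = 378 ≡ 1, so λ ≡ 28.
  x = λ² - 20 - 18 = 784 - 38 ≡ 21; y = λ·(20 - 21) - 23 ≡ 7. → (21, 7)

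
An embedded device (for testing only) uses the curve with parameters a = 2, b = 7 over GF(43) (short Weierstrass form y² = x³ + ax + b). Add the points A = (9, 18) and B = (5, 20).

(40, 19)

(9, 18) + (5, 20). λ = (20 - 18)/(5 - 9) ≡ 2/39 mod 43. 39⁻¹ ≡ 32 (mod 43), so λ ≡ 21.
  x = λ² - 9 - 5 = 441 - 14 ≡ 40; y = λ·(9 - 40) - 18 ≡ 19. → (40, 19)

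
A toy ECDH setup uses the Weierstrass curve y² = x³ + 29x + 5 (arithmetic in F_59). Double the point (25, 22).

tangent at (25, 22): λ = (3·25² + 29)/(2·22) ≡ 16/44. 44⁻¹ ≡ 55 (mod 59), so λ ≡ 16·55 ≡ 54.
  x = λ² - 25 - 25 = 2916 - 50 ≡ 34; y = λ·(25 - 34) - 22 ≡ 23. → (34, 23)

(34, 23)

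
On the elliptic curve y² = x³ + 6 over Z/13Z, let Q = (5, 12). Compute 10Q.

Repeated addition: build up to 10Q.
2Q: tangent at (5, 12): λ = (3·5² + 0)/(2·12) ≡ 10/11. 11⁻¹ ≡ 6 (mod 13), so λ ≡ 10·6 ≡ 8.
  x = λ² - 5 - 5 = 64 - 10 ≡ 2; y = λ·(5 - 2) - 12 ≡ 12. → (2, 12)
3Q: (2, 12) + (5, 12). λ = (12 - 12)/(5 - 2) ≡ 0/3 mod 13. 3⁻¹ ≡ 9 (mod 13) since 3·9 = 27 ≡ 1, so λ ≡ 0.
  x = λ² - 2 - 5 = 0 - 7 ≡ 6; y = λ·(2 - 6) - 12 ≡ 1. → (6, 1)
4Q: (6, 1) + (5, 12). λ = (12 - 1)/(5 - 6) ≡ 11/12 mod 13. 12⁻¹ ≡ 12 (mod 13), so λ ≡ 2.
  x = λ² - 6 - 5 = 4 - 11 ≡ 6; y = λ·(6 - 6) - 1 ≡ 12. → (6, 12)
5Q: (6, 12) + (5, 12). λ = (12 - 12)/(5 - 6) ≡ 0/12 mod 13. 12⁻¹ ≡ 12 (mod 13), so λ ≡ 0.
  x = λ² - 6 - 5 = 0 - 11 ≡ 2; y = λ·(6 - 2) - 12 ≡ 1. → (2, 1)
6Q: (2, 1) + (5, 12). λ = (12 - 1)/(5 - 2) ≡ 11/3 mod 13. 3⁻¹ ≡ 9 (mod 13), so λ ≡ 8.
  x = λ² - 2 - 5 = 64 - 7 ≡ 5; y = λ·(2 - 5) - 1 ≡ 1. → (5, 1)
7Q: (5, 1) + (5, 12): same x and y₁ ≡ -y₂, so the sum is 𝒪.
8Q: 𝒪 + (5, 12) = (5, 12) (identity).
9Q: tangent at (5, 12): λ = (3·5² + 0)/(2·12) ≡ 10/11. 11⁻¹ ≡ 6 (mod 13), so λ ≡ 10·6 ≡ 8.
  x = λ² - 5 - 5 = 64 - 10 ≡ 2; y = λ·(5 - 2) - 12 ≡ 12. → (2, 12)
10Q: (2, 12) + (5, 12). λ = (12 - 12)/(5 - 2) ≡ 0/3 mod 13. 3⁻¹ ≡ 9 (mod 13), so λ ≡ 0.
  x = λ² - 2 - 5 = 0 - 7 ≡ 6; y = λ·(2 - 6) - 12 ≡ 1. → (6, 1)

(6, 1)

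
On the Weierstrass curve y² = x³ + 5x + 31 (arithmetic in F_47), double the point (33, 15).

(34, 42)

tangent at (33, 15): λ = (3·33² + 5)/(2·15) ≡ 29/30. 30⁻¹ ≡ 11 (mod 47), so λ ≡ 29·11 ≡ 37.
  x = λ² - 33 - 33 = 1369 - 66 ≡ 34; y = λ·(33 - 34) - 15 ≡ 42. → (34, 42)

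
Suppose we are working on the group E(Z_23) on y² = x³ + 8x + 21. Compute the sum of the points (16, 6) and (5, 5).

(16, 6) + (5, 5). λ = (5 - 6)/(5 - 16) ≡ 22/12 mod 23. 12⁻¹ ≡ 2 (mod 23) since 12·2 = 24 ≡ 1, so λ ≡ 21.
  x = λ² - 16 - 5 = 441 - 21 ≡ 6; y = λ·(16 - 6) - 6 ≡ 20. → (6, 20)

(6, 20)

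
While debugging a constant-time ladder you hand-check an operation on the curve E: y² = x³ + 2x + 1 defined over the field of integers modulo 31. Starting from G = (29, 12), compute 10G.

(8, 8)

Repeated addition: build up to 10G.
2G: tangent at (29, 12): λ = (3·29² + 2)/(2·12) ≡ 14/24. 24⁻¹ ≡ 22 (mod 31), so λ ≡ 14·22 ≡ 29.
  x = λ² - 29 - 29 = 841 - 58 ≡ 8; y = λ·(29 - 8) - 12 ≡ 8. → (8, 8)
3G: (8, 8) + (29, 12). λ = (12 - 8)/(29 - 8) ≡ 4/21 mod 31. 21⁻¹ ≡ 3 (mod 31), so λ ≡ 12.
  x = λ² - 8 - 29 = 144 - 37 ≡ 14; y = λ·(8 - 14) - 8 ≡ 13. → (14, 13)
4G: (14, 13) + (29, 12). λ = (12 - 13)/(29 - 14) ≡ 30/15 mod 31. 15⁻¹ ≡ 29 (mod 31), so λ ≡ 2.
  x = λ² - 14 - 29 = 4 - 43 ≡ 23; y = λ·(14 - 23) - 13 ≡ 0. → (23, 0)
5G: (23, 0) + (29, 12). λ = (12 - 0)/(29 - 23) ≡ 12/6 mod 31. 6⁻¹ ≡ 26 (mod 31), so λ ≡ 2.
  x = λ² - 23 - 29 = 4 - 52 ≡ 14; y = λ·(23 - 14) - 0 ≡ 18. → (14, 18)
6G: (14, 18) + (29, 12). λ = (12 - 18)/(29 - 14) ≡ 25/15 mod 31. 15⁻¹ ≡ 29 (mod 31) since 15·29 = 435 ≡ 1, so λ ≡ 12.
  x = λ² - 14 - 29 = 144 - 43 ≡ 8; y = λ·(14 - 8) - 18 ≡ 23. → (8, 23)
7G: (8, 23) + (29, 12). λ = (12 - 23)/(29 - 8) ≡ 20/21 mod 31. 21⁻¹ ≡ 3 (mod 31), so λ ≡ 29.
  x = λ² - 8 - 29 = 841 - 37 ≡ 29; y = λ·(8 - 29) - 23 ≡ 19. → (29, 19)
8G: (29, 19) + (29, 12): same x and y₁ ≡ -y₂, so the sum is O.
9G: O + (29, 12) = (29, 12) (identity).
10G: tangent at (29, 12): λ = (3·29² + 2)/(2·12) ≡ 14/24. 24⁻¹ ≡ 22 (mod 31) since 24·22 = 528 ≡ 1, so λ ≡ 14·22 ≡ 29.
  x = λ² - 29 - 29 = 841 - 58 ≡ 8; y = λ·(29 - 8) - 12 ≡ 8. → (8, 8)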